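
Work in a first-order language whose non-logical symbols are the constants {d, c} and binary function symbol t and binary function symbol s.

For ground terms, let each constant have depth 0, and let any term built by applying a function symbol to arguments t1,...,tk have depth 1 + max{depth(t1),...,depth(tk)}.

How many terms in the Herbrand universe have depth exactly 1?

Count level by level. With function symbols t/2, s/2, the terms of depth ≤ k are the 2 constants together with each function applied to depth-≤(k−1) tuples, so N_k = 2 + N_{k-1}^2 + N_{k-1}^2.
N_0 = 2
N_1 = 2 + 2^2 + 2^2 = 10
Terms of depth exactly 1: N_1 − N_0 = 10 − 2 = 8.

8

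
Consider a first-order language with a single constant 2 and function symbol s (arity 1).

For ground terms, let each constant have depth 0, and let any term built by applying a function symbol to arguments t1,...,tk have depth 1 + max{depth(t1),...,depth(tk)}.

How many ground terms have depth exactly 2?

1

Let N_k count ground terms of depth at most k. Each non-constant term of depth ≤ k is some function symbol applied to depth-≤(k−1) arguments, giving N_k = 1 + N_{k-1}.
N_0 = 1
N_1 = 1 + 1 = 2
N_2 = 1 + 2 = 3
Terms of depth exactly 2: N_2 − N_1 = 3 − 2 = 1.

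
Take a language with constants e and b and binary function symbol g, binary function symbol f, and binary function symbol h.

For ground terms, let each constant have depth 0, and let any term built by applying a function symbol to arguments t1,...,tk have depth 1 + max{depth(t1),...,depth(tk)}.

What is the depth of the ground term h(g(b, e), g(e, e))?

depth(g(b, e)) = 1 + max(0, 0) = 1
depth(g(e, e)) = 1 + max(0, 0) = 1
depth(h(g(b, e), g(e, e))) = 1 + max(1, 1) = 2

2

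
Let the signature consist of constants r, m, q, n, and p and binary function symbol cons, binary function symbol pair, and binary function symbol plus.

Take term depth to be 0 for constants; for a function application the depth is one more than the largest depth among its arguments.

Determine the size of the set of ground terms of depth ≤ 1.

Count level by level. With function symbols cons/2, pair/2, plus/2, the terms of depth ≤ k are the 5 constants together with each function applied to depth-≤(k−1) tuples, so N_k = 5 + N_{k-1}^2 + N_{k-1}^2 + N_{k-1}^2.
N_0 = 5
N_1 = 5 + 5^2 + 5^2 + 5^2 = 80

80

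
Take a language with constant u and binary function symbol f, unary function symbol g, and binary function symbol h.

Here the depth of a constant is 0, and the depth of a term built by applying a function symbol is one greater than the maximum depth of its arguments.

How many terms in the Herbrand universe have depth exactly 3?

2739

Let N_k = |{terms of depth ≤ k}|. Then N_0 = 1 and N_k = 1 + N_{k-1}^2 + N_{k-1} + N_{k-1}^2 for k ≥ 1 (one summand per function symbol, arity giving the exponent).
N_0 = 1
N_1 = 1 + 1^2 + 1 + 1^2 = 4
N_2 = 1 + 4^2 + 4 + 4^2 = 37
N_3 = 1 + 37^2 + 37 + 37^2 = 2776
Terms of depth exactly 3: N_3 − N_2 = 2776 − 37 = 2739.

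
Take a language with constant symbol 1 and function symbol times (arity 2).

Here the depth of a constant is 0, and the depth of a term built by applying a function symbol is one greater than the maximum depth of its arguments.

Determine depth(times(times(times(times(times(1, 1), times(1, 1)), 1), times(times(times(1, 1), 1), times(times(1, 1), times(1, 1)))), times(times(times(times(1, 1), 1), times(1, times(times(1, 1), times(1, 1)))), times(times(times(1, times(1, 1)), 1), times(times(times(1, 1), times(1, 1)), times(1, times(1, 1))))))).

depth(times(1, 1)) = 1 + max(0, 0) = 1
depth(times(times(1, 1), times(1, 1))) = 1 + max(1, 1) = 2
depth(times(times(times(1, 1), times(1, 1)), 1)) = 1 + max(2, 0) = 3
depth(times(times(1, 1), 1)) = 1 + max(1, 0) = 2
depth(times(times(times(1, 1), 1), times(times(1, 1), times(1, 1)))) = 1 + max(2, 2) = 3
depth(times(times(times(times(1, 1), times(1, 1)), 1), times(times(times(1, 1), 1), times(times(1, 1), times(1, 1))))) = 1 + max(3, 3) = 4
depth(times(1, times(times(1, 1), times(1, 1)))) = 1 + max(0, 2) = 3
depth(times(times(times(1, 1), 1), times(1, times(times(1, 1), times(1, 1))))) = 1 + max(2, 3) = 4
depth(times(1, times(1, 1))) = 1 + max(0, 1) = 2
depth(times(times(1, times(1, 1)), 1)) = 1 + max(2, 0) = 3
depth(times(times(times(1, 1), times(1, 1)), times(1, times(1, 1)))) = 1 + max(2, 2) = 3
depth(times(times(times(1, times(1, 1)), 1), times(times(times(1, 1), times(1, 1)), times(1, times(1, 1))))) = 1 + max(3, 3) = 4
depth(times(times(times(times(1, 1), 1), times(1, times(times(1, 1), times(1, 1)))), times(times(times(1, times(1, 1)), 1), times(times(times(1, 1), times(1, 1)), times(1, times(1, 1)))))) = 1 + max(4, 4) = 5
depth(times(times(times(times(times(1, 1), times(1, 1)), 1), times(times(times(1, 1), 1), times(times(1, 1), times(1, 1)))), times(times(times(times(1, 1), 1), times(1, times(times(1, 1), times(1, 1)))), times(times(times(1, times(1, 1)), 1), times(times(times(1, 1), times(1, 1)), times(1, times(1, 1))))))) = 1 + max(4, 5) = 6

6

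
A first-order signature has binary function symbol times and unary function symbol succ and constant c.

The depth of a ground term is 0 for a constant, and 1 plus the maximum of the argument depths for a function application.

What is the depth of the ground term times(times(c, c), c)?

depth(times(c, c)) = 1 + max(0, 0) = 1
depth(times(times(c, c), c)) = 1 + max(1, 0) = 2

2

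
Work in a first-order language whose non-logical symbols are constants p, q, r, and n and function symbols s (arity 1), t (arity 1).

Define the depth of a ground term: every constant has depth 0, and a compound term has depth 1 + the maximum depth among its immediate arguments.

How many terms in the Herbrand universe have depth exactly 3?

32

Let N_k count ground terms of depth at most k. Each non-constant term of depth ≤ k is some function symbol applied to depth-≤(k−1) arguments, giving N_k = 4 + N_{k-1} + N_{k-1}.
N_0 = 4
N_1 = 4 + 4 + 4 = 12
N_2 = 4 + 12 + 12 = 28
N_3 = 4 + 28 + 28 = 60
Terms of depth exactly 3: N_3 − N_2 = 60 − 28 = 32.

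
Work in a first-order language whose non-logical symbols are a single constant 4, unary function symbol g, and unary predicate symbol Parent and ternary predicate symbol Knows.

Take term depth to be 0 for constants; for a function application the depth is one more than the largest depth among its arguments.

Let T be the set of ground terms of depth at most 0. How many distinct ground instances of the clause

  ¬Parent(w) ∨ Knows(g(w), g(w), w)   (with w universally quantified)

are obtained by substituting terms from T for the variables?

1

Ground terms of depth ≤ 0:
  Write N_k for the number of ground terms of depth ≤ k. A term of depth ≤ k is either a constant or a function symbol applied to arguments of depth ≤ k−1, so N_k = 1 + N_{k-1}.
  N_0 = 1
So there is exactly 1 ground term available for substitution.
There is 1 variable to instantiate (w),  occurring in at least one literal, so different choices give different ground instances.
Number of ground instances = 1.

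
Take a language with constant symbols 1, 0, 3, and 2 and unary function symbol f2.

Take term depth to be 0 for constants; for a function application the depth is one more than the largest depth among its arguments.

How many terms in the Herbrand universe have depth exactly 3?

Let N_k count ground terms of depth at most k. Each non-constant term of depth ≤ k is some function symbol applied to depth-≤(k−1) arguments, giving N_k = 4 + N_{k-1}.
N_0 = 4
N_1 = 4 + 4 = 8
N_2 = 4 + 8 = 12
N_3 = 4 + 12 = 16
Terms of depth exactly 3: N_3 − N_2 = 16 − 12 = 4.

4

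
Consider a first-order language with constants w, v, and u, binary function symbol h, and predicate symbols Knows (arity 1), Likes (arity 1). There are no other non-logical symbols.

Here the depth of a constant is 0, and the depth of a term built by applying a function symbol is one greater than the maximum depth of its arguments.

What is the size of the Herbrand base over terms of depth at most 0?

First count ground terms of depth ≤ 0.
Let N_k = |{terms of depth ≤ k}|. Then N_0 = 3 and N_k = 3 + N_{k-1}^2 for k ≥ 1 (one summand per function symbol, arity giving the exponent).
N_0 = 3
Explicitly: w, v, u.
So |H| = 3.
Each predicate of arity r yields |H|^r ground atoms (one per choice of an r-tuple from H):
  Knows: 3;  Likes: 3
Total ground atoms: 3 + 3 = 6.

6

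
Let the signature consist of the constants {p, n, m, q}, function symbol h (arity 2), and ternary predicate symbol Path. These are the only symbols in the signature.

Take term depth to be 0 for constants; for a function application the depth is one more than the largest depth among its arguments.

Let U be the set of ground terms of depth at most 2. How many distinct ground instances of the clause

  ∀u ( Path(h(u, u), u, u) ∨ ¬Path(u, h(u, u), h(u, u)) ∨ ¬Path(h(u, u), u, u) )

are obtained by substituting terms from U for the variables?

404

Ground terms of depth ≤ 2:
  Count level by level. With function symbols h/2, the terms of depth ≤ k are the 4 constants together with each function applied to depth-≤(k−1) tuples, so N_k = 4 + N_{k-1}^2.
  N_0 = 4
  N_1 = 4 + 4^2 = 20
  N_2 = 4 + 20^2 = 404
So there are 404 ground terms available for substitution.
The clause has 1 distinct variable (u), which appears in the body. In the free term algebra distinct substitutions yield syntactically distinct ground instances.
Number of ground instances = 404.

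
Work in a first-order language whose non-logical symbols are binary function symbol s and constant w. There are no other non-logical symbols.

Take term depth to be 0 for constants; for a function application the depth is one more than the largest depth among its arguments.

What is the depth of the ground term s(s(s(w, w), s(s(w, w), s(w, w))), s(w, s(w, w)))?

4

depth(s(w, w)) = 1 + max(0, 0) = 1
depth(s(s(w, w), s(w, w))) = 1 + max(1, 1) = 2
depth(s(s(w, w), s(s(w, w), s(w, w)))) = 1 + max(1, 2) = 3
depth(s(w, s(w, w))) = 1 + max(0, 1) = 2
depth(s(s(s(w, w), s(s(w, w), s(w, w))), s(w, s(w, w)))) = 1 + max(3, 2) = 4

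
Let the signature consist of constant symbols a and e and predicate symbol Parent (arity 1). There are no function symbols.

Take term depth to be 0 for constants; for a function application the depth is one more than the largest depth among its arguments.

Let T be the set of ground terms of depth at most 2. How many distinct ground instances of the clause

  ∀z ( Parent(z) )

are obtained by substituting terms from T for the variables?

Ground terms of depth ≤ 2:
  With no function symbols every ground term is a constant, so there are exactly 2 ground terms at every depth bound.
  N_0 = 2
  N_1 = 2
  N_2 = 2
So there are 2 ground terms available for substitution.
The variable z ranges independently over the available ground terms, and distinct assignments produce distinct instances.
Number of ground instances = 2.

2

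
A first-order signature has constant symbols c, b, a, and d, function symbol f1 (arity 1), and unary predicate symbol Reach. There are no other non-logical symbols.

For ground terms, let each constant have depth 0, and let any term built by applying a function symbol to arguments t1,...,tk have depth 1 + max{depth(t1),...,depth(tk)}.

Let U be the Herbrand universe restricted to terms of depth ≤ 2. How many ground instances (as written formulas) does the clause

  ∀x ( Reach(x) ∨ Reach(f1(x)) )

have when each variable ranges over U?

Ground terms of depth ≤ 2:
  Let N_k = |{terms of depth ≤ k}|. Then N_0 = 4 and N_k = 4 + N_{k-1} for k ≥ 1 (one summand per function symbol, arity giving the exponent).
  N_0 = 4
  N_1 = 4 + 4 = 8
  N_2 = 4 + 8 = 12
So there are 12 ground terms available for substitution.
There is 1 variable to instantiate (x),  occurring in at least one literal, so different choices give different ground instances.
Number of ground instances = 12.

12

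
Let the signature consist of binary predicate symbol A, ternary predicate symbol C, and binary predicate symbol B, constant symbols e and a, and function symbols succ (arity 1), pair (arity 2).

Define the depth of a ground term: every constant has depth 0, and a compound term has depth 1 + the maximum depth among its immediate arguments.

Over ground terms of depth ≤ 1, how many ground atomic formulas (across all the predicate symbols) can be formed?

First count ground terms of depth ≤ 1.
If N_k denotes the number of depth-≤k ground terms, the 2 constants give N_0 = 2, and each function symbol of arity r contributes N_{k-1}^r new terms at level k: N_k = 2 + N_{k-1} + N_{k-1}^2.
N_0 = 2
N_1 = 2 + 2 + 2^2 = 8
So |H| = 8.
A ground atom is a predicate applied to a tuple of terms from H, so the count is the sum over predicates of |H|^arity:
  A: 8^2 = 64;  C: 8^3 = 512;  B: 8^2 = 64
Total ground atoms: 64 + 512 + 64 = 640.

640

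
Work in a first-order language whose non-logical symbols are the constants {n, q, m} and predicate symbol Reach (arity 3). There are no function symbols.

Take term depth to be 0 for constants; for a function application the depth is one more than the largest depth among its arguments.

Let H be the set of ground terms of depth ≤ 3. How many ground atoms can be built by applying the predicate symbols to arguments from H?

27

First count ground terms of depth ≤ 3.
With no function symbols every ground term is a constant, so there are exactly 3 ground terms at every depth bound.
N_0 = 3
N_1 = 3
N_2 = 3
N_3 = 3
Explicitly: n, q, m.
So |H| = 3.
Ground atoms are formed by filling each argument slot of a predicate with a term from H, so an r-ary predicate gives |H|^r atoms:
  Reach: 3^3 = 27
Total ground atoms: 27.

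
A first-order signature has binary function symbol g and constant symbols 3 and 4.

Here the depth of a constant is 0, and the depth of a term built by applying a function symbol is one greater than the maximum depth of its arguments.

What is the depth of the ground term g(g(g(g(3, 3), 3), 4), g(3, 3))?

depth(g(3, 3)) = 1 + max(0, 0) = 1
depth(g(g(3, 3), 3)) = 1 + max(1, 0) = 2
depth(g(g(g(3, 3), 3), 4)) = 1 + max(2, 0) = 3
depth(g(g(g(g(3, 3), 3), 4), g(3, 3))) = 1 + max(3, 1) = 4

4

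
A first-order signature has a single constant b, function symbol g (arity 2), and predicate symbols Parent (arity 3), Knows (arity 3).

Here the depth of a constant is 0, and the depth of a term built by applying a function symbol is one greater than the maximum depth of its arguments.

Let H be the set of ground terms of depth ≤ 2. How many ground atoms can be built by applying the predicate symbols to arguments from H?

250

First count ground terms of depth ≤ 2.
If N_k denotes the number of depth-≤k ground terms, the 1 constant gives N_0 = 1, and each function symbol of arity r contributes N_{k-1}^r new terms at level k: N_k = 1 + N_{k-1}^2.
N_0 = 1
N_1 = 1 + 1^2 = 2
N_2 = 1 + 2^2 = 5
Explicitly: b, g(b, b), g(b, g(b, b)), g(g(b, b), b), g(g(b, b), g(b, b)).
So |H| = 5.
Ground atoms are formed by filling each argument slot of a predicate with a term from H, so an r-ary predicate gives |H|^r atoms:
  Parent: 5^3 = 125;  Knows: 5^3 = 125
Total ground atoms: 125 + 125 = 250.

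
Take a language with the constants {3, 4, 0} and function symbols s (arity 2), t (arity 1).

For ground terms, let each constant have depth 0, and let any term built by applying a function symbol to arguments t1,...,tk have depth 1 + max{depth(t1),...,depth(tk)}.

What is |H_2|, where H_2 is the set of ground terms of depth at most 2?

243

Write N_k for the number of ground terms of depth ≤ k. A term of depth ≤ k is either a constant or a function symbol applied to arguments of depth ≤ k−1, so N_k = 3 + N_{k-1}^2 + N_{k-1}.
N_0 = 3
N_1 = 3 + 3^2 + 3 = 15
N_2 = 3 + 15^2 + 15 = 243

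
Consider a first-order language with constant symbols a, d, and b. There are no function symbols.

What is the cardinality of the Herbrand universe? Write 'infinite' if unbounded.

3

There are no function symbols, so every ground term is one of the 3 constants.
The Herbrand universe is {a, d, b}, which is finite with 3 elements.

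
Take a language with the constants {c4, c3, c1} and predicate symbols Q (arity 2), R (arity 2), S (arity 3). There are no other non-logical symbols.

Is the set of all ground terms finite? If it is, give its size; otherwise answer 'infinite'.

3

There are no function symbols, so every ground term is one of the 3 constants.
The Herbrand universe is {c4, c3, c1}, which is finite with 3 elements.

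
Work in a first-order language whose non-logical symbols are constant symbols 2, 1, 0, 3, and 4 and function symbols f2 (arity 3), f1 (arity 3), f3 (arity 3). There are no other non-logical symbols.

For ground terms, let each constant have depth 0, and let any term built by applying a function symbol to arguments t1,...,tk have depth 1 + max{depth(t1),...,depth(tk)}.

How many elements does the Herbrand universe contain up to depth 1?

Let N_k = |{terms of depth ≤ k}|. Then N_0 = 5 and N_k = 5 + N_{k-1}^3 + N_{k-1}^3 + N_{k-1}^3 for k ≥ 1 (one summand per function symbol, arity giving the exponent).
N_0 = 5
N_1 = 5 + 5^3 + 5^3 + 5^3 = 380

380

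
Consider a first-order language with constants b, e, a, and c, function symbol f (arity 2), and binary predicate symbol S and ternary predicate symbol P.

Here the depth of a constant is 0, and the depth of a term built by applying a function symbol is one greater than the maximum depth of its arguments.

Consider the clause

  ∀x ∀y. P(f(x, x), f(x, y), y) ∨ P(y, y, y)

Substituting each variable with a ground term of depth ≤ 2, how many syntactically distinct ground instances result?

Ground terms of depth ≤ 2:
  Let N_k count ground terms of depth at most k. Each non-constant term of depth ≤ k is some function symbol applied to depth-≤(k−1) arguments, giving N_k = 4 + N_{k-1}^2.
  N_0 = 4
  N_1 = 4 + 4^2 = 20
  N_2 = 4 + 20^2 = 404
So there are 404 ground terms available for substitution.
The body mentions every one of the 2 quantified variables; since ground terms form a free algebra, no two substitutions collapse to the same formula.
Number of ground instances = 404^2 = 163216.

163216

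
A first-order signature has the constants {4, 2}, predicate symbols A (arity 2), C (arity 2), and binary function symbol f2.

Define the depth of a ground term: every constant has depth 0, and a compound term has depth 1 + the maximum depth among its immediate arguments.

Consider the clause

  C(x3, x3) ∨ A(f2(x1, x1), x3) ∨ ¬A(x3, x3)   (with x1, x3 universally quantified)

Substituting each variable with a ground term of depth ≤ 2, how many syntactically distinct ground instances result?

Ground terms of depth ≤ 2:
  If N_k denotes the number of depth-≤k ground terms, the 2 constants give N_0 = 2, and each function symbol of arity r contributes N_{k-1}^r new terms at level k: N_k = 2 + N_{k-1}^2.
  N_0 = 2
  N_1 = 2 + 2^2 = 6
  N_2 = 2 + 6^2 = 38
So there are 38 ground terms available for substitution.
There are 2 variables to instantiate (x1, x3), each occurring in at least one literal, so different choices give different ground instances.
Number of ground instances = 38^2 = 1444.

1444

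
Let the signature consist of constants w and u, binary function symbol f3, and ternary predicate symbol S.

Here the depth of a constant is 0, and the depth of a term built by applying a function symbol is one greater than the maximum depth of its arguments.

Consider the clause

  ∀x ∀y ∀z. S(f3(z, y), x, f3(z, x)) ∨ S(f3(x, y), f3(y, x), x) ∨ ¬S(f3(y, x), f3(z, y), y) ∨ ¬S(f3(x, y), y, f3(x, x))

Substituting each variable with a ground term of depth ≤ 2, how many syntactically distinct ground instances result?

Ground terms of depth ≤ 2:
  Let N_k = |{terms of depth ≤ k}|. Then N_0 = 2 and N_k = 2 + N_{k-1}^2 for k ≥ 1 (one summand per function symbol, arity giving the exponent).
  N_0 = 2
  N_1 = 2 + 2^2 = 6
  N_2 = 2 + 6^2 = 38
So there are 38 ground terms available for substitution.
There are 3 variables to instantiate (x, y, z), each occurring in at least one literal, so different choices give different ground instances.
Number of ground instances = 38^3 = 54872.

54872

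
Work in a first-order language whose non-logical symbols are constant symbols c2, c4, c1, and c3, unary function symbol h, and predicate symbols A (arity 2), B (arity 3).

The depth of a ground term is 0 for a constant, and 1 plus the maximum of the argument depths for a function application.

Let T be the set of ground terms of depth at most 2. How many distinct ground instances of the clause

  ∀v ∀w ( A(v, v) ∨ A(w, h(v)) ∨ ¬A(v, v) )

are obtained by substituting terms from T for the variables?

144

Ground terms of depth ≤ 2:
  Count level by level. With function symbols h/1, the terms of depth ≤ k are the 4 constants together with each function applied to depth-≤(k−1) tuples, so N_k = 4 + N_{k-1}.
  N_0 = 4
  N_1 = 4 + 4 = 8
  N_2 = 4 + 8 = 12
So there are 12 ground terms available for substitution.
There are 2 variables to instantiate (v, w), each occurring in at least one literal, so different choices give different ground instances.
Number of ground instances = 12^2 = 144.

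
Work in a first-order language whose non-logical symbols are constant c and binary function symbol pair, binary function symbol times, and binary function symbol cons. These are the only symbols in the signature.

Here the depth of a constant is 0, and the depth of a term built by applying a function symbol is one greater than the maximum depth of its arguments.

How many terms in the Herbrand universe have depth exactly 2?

Write N_k for the number of ground terms of depth ≤ k. A term of depth ≤ k is either a constant or a function symbol applied to arguments of depth ≤ k−1, so N_k = 1 + N_{k-1}^2 + N_{k-1}^2 + N_{k-1}^2.
N_0 = 1
N_1 = 1 + 1^2 + 1^2 + 1^2 = 4
N_2 = 1 + 4^2 + 4^2 + 4^2 = 49
Terms of depth exactly 2: N_2 − N_1 = 49 − 4 = 45.

45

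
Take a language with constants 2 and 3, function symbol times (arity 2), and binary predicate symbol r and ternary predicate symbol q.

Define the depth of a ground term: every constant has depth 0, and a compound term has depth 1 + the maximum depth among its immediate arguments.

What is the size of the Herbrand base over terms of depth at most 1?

First count ground terms of depth ≤ 1.
Let N_k count ground terms of depth at most k. Each non-constant term of depth ≤ k is some function symbol applied to depth-≤(k−1) arguments, giving N_k = 2 + N_{k-1}^2.
N_0 = 2
N_1 = 2 + 2^2 = 6
Explicitly: 2, 3, times(2, 2), times(2, 3), times(3, 2), times(3, 3).
So |H| = 6.
Ground atoms are formed by filling each argument slot of a predicate with a term from H, so an r-ary predicate gives |H|^r atoms:
  r: 6^2 = 36;  q: 6^3 = 216
Total ground atoms: 36 + 216 = 252.

252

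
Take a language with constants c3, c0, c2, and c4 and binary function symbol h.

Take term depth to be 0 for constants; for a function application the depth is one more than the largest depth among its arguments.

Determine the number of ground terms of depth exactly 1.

Count level by level. With function symbols h/2, the terms of depth ≤ k are the 4 constants together with each function applied to depth-≤(k−1) tuples, so N_k = 4 + N_{k-1}^2.
N_0 = 4
N_1 = 4 + 4^2 = 20
Terms of depth exactly 1: N_1 − N_0 = 20 − 4 = 16.

16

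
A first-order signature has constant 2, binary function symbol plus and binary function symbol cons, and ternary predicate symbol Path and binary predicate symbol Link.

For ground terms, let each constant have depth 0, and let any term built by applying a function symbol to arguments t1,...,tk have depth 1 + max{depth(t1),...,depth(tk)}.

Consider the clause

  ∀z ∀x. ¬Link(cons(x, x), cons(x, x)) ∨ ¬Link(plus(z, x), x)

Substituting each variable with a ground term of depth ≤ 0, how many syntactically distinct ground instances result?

Ground terms of depth ≤ 0:
  If N_k denotes the number of depth-≤k ground terms, the 1 constant gives N_0 = 1, and each function symbol of arity r contributes N_{k-1}^r new terms at level k: N_k = 1 + N_{k-1}^2 + N_{k-1}^2.
  N_0 = 1
  Explicitly: 2.
So there is exactly 1 ground term available for substitution.
The clause has 2 distinct variables (z, x), each appearing in the body. In the free term algebra distinct substitutions yield syntactically distinct ground instances.
Number of ground instances = 1^2 = 1.

1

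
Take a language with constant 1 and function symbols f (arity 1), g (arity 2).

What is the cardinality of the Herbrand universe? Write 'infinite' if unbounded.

The signature has at least one function symbol (f, arity 1) and at least one constant (1).
Iterating f gives infinitely many distinct ground terms: 1, f(1), f(f(1)), ...
So the Herbrand universe is infinite.

infinite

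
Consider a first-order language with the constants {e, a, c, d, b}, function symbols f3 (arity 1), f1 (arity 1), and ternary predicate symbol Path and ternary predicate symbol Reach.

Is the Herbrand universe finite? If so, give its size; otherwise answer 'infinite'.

infinite

The signature has at least one function symbol (f3, arity 1) and at least one constant (e).
Iterating f3 gives infinitely many distinct ground terms: e, f3(e), f3(f3(e)), ...
So the Herbrand universe is infinite.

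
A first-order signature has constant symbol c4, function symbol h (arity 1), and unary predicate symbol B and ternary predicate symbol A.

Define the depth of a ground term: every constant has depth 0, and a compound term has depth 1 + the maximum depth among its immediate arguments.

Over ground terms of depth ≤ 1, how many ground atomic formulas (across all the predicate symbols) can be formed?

10

First count ground terms of depth ≤ 1.
Write N_k for the number of ground terms of depth ≤ k. A term of depth ≤ k is either a constant or a function symbol applied to arguments of depth ≤ k−1, so N_k = 1 + N_{k-1}.
N_0 = 1
N_1 = 1 + 1 = 2
Explicitly: c4, h(c4).
So |H| = 2.
For each predicate symbol, the number of ground atoms is |H| raised to its arity; summing:
  B: 2;  A: 2^3 = 8
Total ground atoms: 2 + 8 = 10.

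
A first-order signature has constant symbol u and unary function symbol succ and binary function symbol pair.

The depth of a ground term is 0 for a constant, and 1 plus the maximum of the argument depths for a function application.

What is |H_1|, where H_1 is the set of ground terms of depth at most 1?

3

Count level by level. With function symbols succ/1, pair/2, the terms of depth ≤ k are the 1 constant together with each function applied to depth-≤(k−1) tuples, so N_k = 1 + N_{k-1} + N_{k-1}^2.
N_0 = 1
N_1 = 1 + 1 + 1^2 = 3
Explicitly: u, succ(u), pair(u, u).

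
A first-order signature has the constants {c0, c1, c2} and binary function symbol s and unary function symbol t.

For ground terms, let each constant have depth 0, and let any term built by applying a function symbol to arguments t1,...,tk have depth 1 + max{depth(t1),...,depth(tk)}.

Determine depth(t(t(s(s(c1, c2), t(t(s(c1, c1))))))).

6

depth(s(c1, c2)) = 1 + max(0, 0) = 1
depth(s(c1, c1)) = 1 + max(0, 0) = 1
depth(t(s(c1, c1))) = 1 + depth(s(c1, c1)) = 1 + 1 = 2
depth(t(t(s(c1, c1)))) = 1 + depth(t(s(c1, c1))) = 1 + 2 = 3
depth(s(s(c1, c2), t(t(s(c1, c1))))) = 1 + max(1, 3) = 4
depth(t(s(s(c1, c2), t(t(s(c1, c1)))))) = 1 + depth(s(s(c1, c2), t(t(s(c1, c1))))) = 1 + 4 = 5
depth(t(t(s(s(c1, c2), t(t(s(c1, c1))))))) = 1 + depth(t(s(s(c1, c2), t(t(s(c1, c1)))))) = 1 + 5 = 6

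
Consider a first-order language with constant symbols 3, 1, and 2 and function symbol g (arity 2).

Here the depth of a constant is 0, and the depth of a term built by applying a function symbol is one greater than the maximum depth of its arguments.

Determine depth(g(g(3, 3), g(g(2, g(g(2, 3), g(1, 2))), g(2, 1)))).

depth(g(3, 3)) = 1 + max(0, 0) = 1
depth(g(2, 3)) = 1 + max(0, 0) = 1
depth(g(1, 2)) = 1 + max(0, 0) = 1
depth(g(g(2, 3), g(1, 2))) = 1 + max(1, 1) = 2
depth(g(2, g(g(2, 3), g(1, 2)))) = 1 + max(0, 2) = 3
depth(g(2, 1)) = 1 + max(0, 0) = 1
depth(g(g(2, g(g(2, 3), g(1, 2))), g(2, 1))) = 1 + max(3, 1) = 4
depth(g(g(3, 3), g(g(2, g(g(2, 3), g(1, 2))), g(2, 1)))) = 1 + max(1, 4) = 5

5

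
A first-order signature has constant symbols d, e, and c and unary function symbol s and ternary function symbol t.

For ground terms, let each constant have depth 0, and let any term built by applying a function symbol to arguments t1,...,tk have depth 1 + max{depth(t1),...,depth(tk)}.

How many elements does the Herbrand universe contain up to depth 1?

33

Write N_k for the number of ground terms of depth ≤ k. A term of depth ≤ k is either a constant or a function symbol applied to arguments of depth ≤ k−1, so N_k = 3 + N_{k-1} + N_{k-1}^3.
N_0 = 3
N_1 = 3 + 3 + 3^3 = 33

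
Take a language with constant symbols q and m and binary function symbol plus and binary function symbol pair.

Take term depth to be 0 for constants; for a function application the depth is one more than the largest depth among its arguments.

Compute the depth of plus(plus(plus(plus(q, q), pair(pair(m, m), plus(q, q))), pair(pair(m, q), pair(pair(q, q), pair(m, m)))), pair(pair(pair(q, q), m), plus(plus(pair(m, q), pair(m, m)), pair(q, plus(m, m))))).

depth(plus(q, q)) = 1 + max(0, 0) = 1
depth(pair(m, m)) = 1 + max(0, 0) = 1
depth(pair(pair(m, m), plus(q, q))) = 1 + max(1, 1) = 2
depth(plus(plus(q, q), pair(pair(m, m), plus(q, q)))) = 1 + max(1, 2) = 3
depth(pair(m, q)) = 1 + max(0, 0) = 1
depth(pair(q, q)) = 1 + max(0, 0) = 1
depth(pair(pair(q, q), pair(m, m))) = 1 + max(1, 1) = 2
depth(pair(pair(m, q), pair(pair(q, q), pair(m, m)))) = 1 + max(1, 2) = 3
depth(plus(plus(plus(q, q), pair(pair(m, m), plus(q, q))), pair(pair(m, q), pair(pair(q, q), pair(m, m))))) = 1 + max(3, 3) = 4
depth(pair(pair(q, q), m)) = 1 + max(1, 0) = 2
depth(plus(pair(m, q), pair(m, m))) = 1 + max(1, 1) = 2
depth(plus(m, m)) = 1 + max(0, 0) = 1
depth(pair(q, plus(m, m))) = 1 + max(0, 1) = 2
depth(plus(plus(pair(m, q), pair(m, m)), pair(q, plus(m, m)))) = 1 + max(2, 2) = 3
depth(pair(pair(pair(q, q), m), plus(plus(pair(m, q), pair(m, m)), pair(q, plus(m, m))))) = 1 + max(2, 3) = 4
depth(plus(plus(plus(plus(q, q), pair(pair(m, m), plus(q, q))), pair(pair(m, q), pair(pair(q, q), pair(m, m)))), pair(pair(pair(q, q), m), plus(plus(pair(m, q), pair(m, m)), pair(q, plus(m, m)))))) = 1 + max(4, 4) = 5

5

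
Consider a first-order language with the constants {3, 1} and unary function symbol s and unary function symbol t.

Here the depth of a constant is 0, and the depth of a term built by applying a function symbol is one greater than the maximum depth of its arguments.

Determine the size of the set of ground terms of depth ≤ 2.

14

Let N_k count ground terms of depth at most k. Each non-constant term of depth ≤ k is some function symbol applied to depth-≤(k−1) arguments, giving N_k = 2 + N_{k-1} + N_{k-1}.
N_0 = 2
N_1 = 2 + 2 + 2 = 6
N_2 = 2 + 6 + 6 = 14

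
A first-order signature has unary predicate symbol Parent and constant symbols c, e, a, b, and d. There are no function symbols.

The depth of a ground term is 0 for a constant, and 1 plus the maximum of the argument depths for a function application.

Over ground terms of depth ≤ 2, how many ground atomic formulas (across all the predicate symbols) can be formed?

5

First count ground terms of depth ≤ 2.
With no function symbols every ground term is a constant, so there are exactly 5 ground terms at every depth bound.
N_0 = 5
N_1 = 5
N_2 = 5
So |H| = 5.
For each predicate symbol, the number of ground atoms is |H| raised to its arity; summing:
  Parent: 5
Total ground atoms: 5.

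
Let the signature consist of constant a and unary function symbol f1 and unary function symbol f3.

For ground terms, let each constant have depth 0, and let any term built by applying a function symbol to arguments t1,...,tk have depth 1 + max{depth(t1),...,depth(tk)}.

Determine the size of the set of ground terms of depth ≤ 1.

Let N_k = |{terms of depth ≤ k}|. Then N_0 = 1 and N_k = 1 + N_{k-1} + N_{k-1} for k ≥ 1 (one summand per function symbol, arity giving the exponent).
N_0 = 1
N_1 = 1 + 1 + 1 = 3
Explicitly: a, f1(a), f3(a).

3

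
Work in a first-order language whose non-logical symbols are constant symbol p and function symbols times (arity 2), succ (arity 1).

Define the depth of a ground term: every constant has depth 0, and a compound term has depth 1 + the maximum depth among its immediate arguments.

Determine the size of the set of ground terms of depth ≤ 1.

3

Let N_k = |{terms of depth ≤ k}|. Then N_0 = 1 and N_k = 1 + N_{k-1}^2 + N_{k-1} for k ≥ 1 (one summand per function symbol, arity giving the exponent).
N_0 = 1
N_1 = 1 + 1^2 + 1 = 3
Explicitly: p, times(p, p), succ(p).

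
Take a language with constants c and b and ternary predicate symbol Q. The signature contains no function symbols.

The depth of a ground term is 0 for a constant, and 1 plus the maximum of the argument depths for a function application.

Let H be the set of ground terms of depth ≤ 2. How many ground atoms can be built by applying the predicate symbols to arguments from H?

First count ground terms of depth ≤ 2.
With no function symbols every ground term is a constant, so there are exactly 2 ground terms at every depth bound.
N_0 = 2
N_1 = 2
N_2 = 2
So |H| = 2.
Ground atoms are formed by filling each argument slot of a predicate with a term from H, so an r-ary predicate gives |H|^r atoms:
  Q: 2^3 = 8
Total ground atoms: 8.

8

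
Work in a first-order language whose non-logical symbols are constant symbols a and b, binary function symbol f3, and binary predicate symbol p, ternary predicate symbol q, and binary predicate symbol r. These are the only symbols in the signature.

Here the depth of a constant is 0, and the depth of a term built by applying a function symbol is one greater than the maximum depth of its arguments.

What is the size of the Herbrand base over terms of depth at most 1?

First count ground terms of depth ≤ 1.
Write N_k for the number of ground terms of depth ≤ k. A term of depth ≤ k is either a constant or a function symbol applied to arguments of depth ≤ k−1, so N_k = 2 + N_{k-1}^2.
N_0 = 2
N_1 = 2 + 2^2 = 6
Explicitly: a, b, f3(a, a), f3(a, b), f3(b, a), f3(b, b).
So |H| = 6.
For each predicate symbol, the number of ground atoms is |H| raised to its arity; summing:
  p: 6^2 = 36;  q: 6^3 = 216;  r: 6^2 = 36
Total ground atoms: 36 + 216 + 36 = 288.

288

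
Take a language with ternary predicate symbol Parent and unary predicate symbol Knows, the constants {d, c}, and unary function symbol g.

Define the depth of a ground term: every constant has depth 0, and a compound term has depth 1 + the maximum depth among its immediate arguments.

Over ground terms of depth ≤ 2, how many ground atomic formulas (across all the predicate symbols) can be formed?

First count ground terms of depth ≤ 2.
Count level by level. With function symbols g/1, the terms of depth ≤ k are the 2 constants together with each function applied to depth-≤(k−1) tuples, so N_k = 2 + N_{k-1}.
N_0 = 2
N_1 = 2 + 2 = 4
N_2 = 2 + 4 = 6
So |H| = 6.
Each predicate of arity r yields |H|^r ground atoms (one per choice of an r-tuple from H):
  Parent: 6^3 = 216;  Knows: 6
Total ground atoms: 216 + 6 = 222.

222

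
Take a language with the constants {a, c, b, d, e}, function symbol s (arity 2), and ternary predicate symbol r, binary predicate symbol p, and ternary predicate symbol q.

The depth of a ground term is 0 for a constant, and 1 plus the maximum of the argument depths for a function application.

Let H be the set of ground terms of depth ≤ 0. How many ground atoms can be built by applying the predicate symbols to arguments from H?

275

First count ground terms of depth ≤ 0.
Let N_k count ground terms of depth at most k. Each non-constant term of depth ≤ k is some function symbol applied to depth-≤(k−1) arguments, giving N_k = 5 + N_{k-1}^2.
N_0 = 5
Explicitly: a, c, b, d, e.
So |H| = 5.
Each predicate of arity r yields |H|^r ground atoms (one per choice of an r-tuple from H):
  r: 5^3 = 125;  p: 5^2 = 25;  q: 5^3 = 125
Total ground atoms: 125 + 25 + 125 = 275.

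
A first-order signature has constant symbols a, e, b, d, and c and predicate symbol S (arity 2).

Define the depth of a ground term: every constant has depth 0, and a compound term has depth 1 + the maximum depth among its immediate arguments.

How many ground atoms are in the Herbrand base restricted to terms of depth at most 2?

25

First count ground terms of depth ≤ 2.
With no function symbols every ground term is a constant, so there are exactly 5 ground terms at every depth bound.
N_0 = 5
N_1 = 5
N_2 = 5
Explicitly: a, e, b, d, c.
So |H| = 5.
For each predicate symbol, the number of ground atoms is |H| raised to its arity; summing:
  S: 5^2 = 25
Total ground atoms: 25.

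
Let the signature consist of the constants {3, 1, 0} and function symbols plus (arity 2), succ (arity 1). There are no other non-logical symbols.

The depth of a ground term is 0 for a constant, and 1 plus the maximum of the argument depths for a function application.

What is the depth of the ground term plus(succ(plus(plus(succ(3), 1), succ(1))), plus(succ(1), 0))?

5

depth(succ(3)) = 1 + depth(3) = 1 + 0 = 1
depth(plus(succ(3), 1)) = 1 + max(1, 0) = 2
depth(succ(1)) = 1 + depth(1) = 1 + 0 = 1
depth(plus(plus(succ(3), 1), succ(1))) = 1 + max(2, 1) = 3
depth(succ(plus(plus(succ(3), 1), succ(1)))) = 1 + depth(plus(plus(succ(3), 1), succ(1))) = 1 + 3 = 4
depth(plus(succ(1), 0)) = 1 + max(1, 0) = 2
depth(plus(succ(plus(plus(succ(3), 1), succ(1))), plus(succ(1), 0))) = 1 + max(4, 2) = 5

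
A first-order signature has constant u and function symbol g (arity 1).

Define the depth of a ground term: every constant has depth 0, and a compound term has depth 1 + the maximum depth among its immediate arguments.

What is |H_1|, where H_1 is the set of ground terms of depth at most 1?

2

Let N_k count ground terms of depth at most k. Each non-constant term of depth ≤ k is some function symbol applied to depth-≤(k−1) arguments, giving N_k = 1 + N_{k-1}.
N_0 = 1
N_1 = 1 + 1 = 2
Explicitly: u, g(u).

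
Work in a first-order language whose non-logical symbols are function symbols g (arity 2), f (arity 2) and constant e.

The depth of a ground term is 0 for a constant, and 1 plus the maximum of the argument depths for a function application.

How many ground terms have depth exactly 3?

704

Let N_k count ground terms of depth at most k. Each non-constant term of depth ≤ k is some function symbol applied to depth-≤(k−1) arguments, giving N_k = 1 + N_{k-1}^2 + N_{k-1}^2.
N_0 = 1
N_1 = 1 + 1^2 + 1^2 = 3
N_2 = 1 + 3^2 + 3^2 = 19
N_3 = 1 + 19^2 + 19^2 = 723
Terms of depth exactly 3: N_3 − N_2 = 723 − 19 = 704.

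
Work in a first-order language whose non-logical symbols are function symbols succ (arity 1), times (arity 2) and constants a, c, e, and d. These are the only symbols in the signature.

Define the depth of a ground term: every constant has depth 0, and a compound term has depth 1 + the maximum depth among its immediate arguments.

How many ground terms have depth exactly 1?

Let N_k = |{terms of depth ≤ k}|. Then N_0 = 4 and N_k = 4 + N_{k-1} + N_{k-1}^2 for k ≥ 1 (one summand per function symbol, arity giving the exponent).
N_0 = 4
N_1 = 4 + 4 + 4^2 = 24
Terms of depth exactly 1: N_1 − N_0 = 24 − 4 = 20.

20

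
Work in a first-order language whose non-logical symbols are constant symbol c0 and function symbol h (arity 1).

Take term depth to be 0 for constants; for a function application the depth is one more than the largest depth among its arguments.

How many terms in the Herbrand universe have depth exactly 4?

Count level by level. With function symbols h/1, the terms of depth ≤ k are the 1 constant together with each function applied to depth-≤(k−1) tuples, so N_k = 1 + N_{k-1}.
N_0 = 1
N_1 = 1 + 1 = 2
N_2 = 1 + 2 = 3
N_3 = 1 + 3 = 4
N_4 = 1 + 4 = 5
Terms of depth exactly 4: N_4 − N_3 = 5 − 4 = 1.

1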